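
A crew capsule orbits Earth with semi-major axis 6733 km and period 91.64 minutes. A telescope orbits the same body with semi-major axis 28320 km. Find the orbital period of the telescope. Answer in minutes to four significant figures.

T₂ ≈ 790.5 minutes

Kepler's third law: T² ∝ a³, so T₂ = T₁ (a₂/a₁)^(3/2).
a₂/a₁ = 4.206, (a₂/a₁)^(3/2) = 8.626.
T₂ = 91.64 × 8.626 = 790.5 minutes.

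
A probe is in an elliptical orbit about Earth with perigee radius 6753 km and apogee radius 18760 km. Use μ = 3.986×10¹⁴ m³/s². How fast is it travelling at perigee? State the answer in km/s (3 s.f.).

v ≈ 9.32 km/s

Semi-major axis a = (r_p + r_a)/2 = 12756 km = 1.276×10⁷ m.
Vis-viva: v² = μ(2/r − 1/a) = 3.986×10¹⁴ × (2.962×10⁻⁷ − 7.839×10⁻⁸) = 8.680×10⁷ m²/s².
v = 9317 m/s = 9.317 km/s.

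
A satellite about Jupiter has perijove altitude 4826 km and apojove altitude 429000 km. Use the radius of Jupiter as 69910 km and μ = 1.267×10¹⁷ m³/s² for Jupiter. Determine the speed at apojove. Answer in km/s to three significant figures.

v ≈ 8.13 km/s

r_p = 69910 + 4826 = 74736 km = 7.4736×10⁷ m.
r_a = 69910 + 429000 = 498910 km = 4.9891×10⁸ m.
Semi-major axis a = (r_p + r_a)/2 = 2.8682×10⁵ km = 2.868×10⁸ m.
Vis-viva: v² = μ(2/r − 1/a) = 1.267×10¹⁷ × (4.009×10⁻⁹ − 3.486×10⁻⁹) = 6.617×10⁷ m²/s².
v = 8135 m/s = 8.135 km/s.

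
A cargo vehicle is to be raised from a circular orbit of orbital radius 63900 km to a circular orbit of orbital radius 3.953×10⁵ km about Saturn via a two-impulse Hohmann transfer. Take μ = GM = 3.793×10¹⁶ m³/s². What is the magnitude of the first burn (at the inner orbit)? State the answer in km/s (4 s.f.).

r₁ = 63900 km = 6.390×10⁷ m.
r₂ = 3.953×10⁵ km = 3.953×10⁸ m.
Transfer ellipse a_t = (r₁ + r₂)/2 = 2.296×10⁸ m.
At r₁: circular v_c1 = √(μ/r₁) = 24360 m/s; transfer-perikrone v_p = √[μ(2/r₁ − 1/a_t)] = 31970 m/s.
Δv₁ = v_p − v_c1 = 7605 m/s.
= 7.605 km/s.

Δv ≈ 7.605 km/s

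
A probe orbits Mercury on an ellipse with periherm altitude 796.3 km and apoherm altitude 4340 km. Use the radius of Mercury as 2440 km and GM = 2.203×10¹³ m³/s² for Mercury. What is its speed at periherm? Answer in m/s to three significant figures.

r_p = 2440 + 796.3 = 3236.3 km = 3.2363×10⁶ m.
r_a = 2440 + 4340 = 6780.0 km = 6.7800×10⁶ m.
Semi-major axis a = (r_p + r_a)/2 = 5008.1 km = 5.008×10⁶ m.
Vis-viva: v² = μ(2/r − 1/a) = 2.203×10¹³ × (6.180×10⁻⁷ − 1.997×10⁻⁷) = 9.215×10⁶ m²/s².
v = 3036 m/s.

v ≈ 3040 m/s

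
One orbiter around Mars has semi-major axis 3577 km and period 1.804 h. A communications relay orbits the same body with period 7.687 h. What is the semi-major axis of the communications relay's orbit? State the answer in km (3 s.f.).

a₂ ≈ 9400 km

Kepler's third law: a³ ∝ T², so a₂ = a₁ (T₂/T₁)^(2/3).
T₂/T₁ = 4.261, (T₂/T₁)^(2/3) = 2.628.
a₂ = 3577 × 2.628 = 9402 km.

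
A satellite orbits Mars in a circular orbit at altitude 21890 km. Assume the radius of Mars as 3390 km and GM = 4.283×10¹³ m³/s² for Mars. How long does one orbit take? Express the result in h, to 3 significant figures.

T ≈ 33.9 h

r = 3390 + 21890 = 25280 km = 2.5280×10⁷ m.
Kepler's third law: T = 2π√(r³/μ) = 2π√((2.528×10⁷)³ / 4.283×10¹³).
r³/μ = 3.772×10⁸ s², so T = 2π × 1.942×10⁴ = 1.220×10⁵ s.
Converting: 1.220×10⁵ s ÷ 3600 = 33.90 h.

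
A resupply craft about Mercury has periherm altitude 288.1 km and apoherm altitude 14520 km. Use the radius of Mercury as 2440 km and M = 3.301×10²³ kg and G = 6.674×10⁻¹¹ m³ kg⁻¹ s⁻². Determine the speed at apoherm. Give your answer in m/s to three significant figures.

v ≈ 600 m/s

μ = GM = 6.674×10⁻¹¹ × 3.301×10²³ = 2.203×10¹³ m³/s².
r_p = 2440 + 288.1 = 2728.1 km = 2.7281×10⁶ m.
r_a = 2440 + 14520 = 16960 km = 1.6960×10⁷ m.
Semi-major axis a = (r_p + r_a)/2 = 9844.0 km = 9.844×10⁶ m.
Vis-viva: v² = μ(2/r − 1/a) = 2.203×10¹³ × (1.179×10⁻⁷ − 1.016×10⁻⁷) = 3.600×10⁵ m²/s².
v = 600.0 m/s.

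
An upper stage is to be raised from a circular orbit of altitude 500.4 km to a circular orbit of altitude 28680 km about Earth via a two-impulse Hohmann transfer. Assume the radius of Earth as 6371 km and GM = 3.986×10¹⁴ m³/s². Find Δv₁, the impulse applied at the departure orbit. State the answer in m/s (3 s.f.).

Δv ≈ 2230 m/s

r₁ = 6371 + 500.4 = 6871.4 km = 6.8714×10⁶ m.
r₂ = 6371 + 28680 = 35051 km = 3.5051×10⁷ m.
Transfer ellipse a_t = (r₁ + r₂)/2 = 2.096×10⁷ m.
At r₁: circular v_c1 = √(μ/r₁) = 7616 m/s; transfer-perigee v_p = √[μ(2/r₁ − 1/a_t)] = 9849 m/s.
Δv₁ = v_p − v_c1 = 2233 m/s.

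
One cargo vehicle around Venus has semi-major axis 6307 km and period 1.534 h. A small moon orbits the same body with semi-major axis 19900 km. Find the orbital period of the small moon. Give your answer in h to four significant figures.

Kepler's third law: T² ∝ a³, so T₂ = T₁ (a₂/a₁)^(3/2).
a₂/a₁ = 3.155, (a₂/a₁)^(3/2) = 5.605.
T₂ = 1.534 × 5.605 = 8.597 h.

T₂ ≈ 8.597 h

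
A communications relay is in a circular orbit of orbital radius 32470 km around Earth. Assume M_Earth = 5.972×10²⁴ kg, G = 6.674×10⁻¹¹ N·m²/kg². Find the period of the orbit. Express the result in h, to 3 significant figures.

μ = GM = 6.674×10⁻¹¹ × 5.972×10²⁴ = 3.986×10¹⁴ m³/s².
r = 32470 km = 3.247×10⁷ m.
Kepler's third law: T = 2π√(r³/μ) = 2π√((3.247×10⁷)³ / 3.986×10¹⁴).
r³/μ = 8.589×10⁷ s², so T = 2π × 9.268×10³ = 5.823×10⁴ s.
Converting: 5.823×10⁴ s ÷ 3600 = 16.18 h.

T ≈ 16.2 h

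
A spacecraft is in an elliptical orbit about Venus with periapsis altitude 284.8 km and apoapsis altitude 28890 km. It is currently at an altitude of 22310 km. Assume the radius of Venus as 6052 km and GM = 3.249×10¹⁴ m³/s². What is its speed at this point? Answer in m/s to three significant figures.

r_p = 6052 + 284.8 = 6336.8 km = 6.3368×10⁶ m.
r_a = 6052 + 28890 = 34942 km = 3.4942×10⁷ m.
r = 6052 + 22310 = 28362 km = 2.836×10⁷ m.
Semi-major axis a = (r_p + r_a)/2 = 20639 km = 2.064×10⁷ m.
Vis-viva: v² = μ(2/r − 1/a) = 3.249×10¹⁴ × (7.052×10⁻⁸ − 4.845×10⁻⁸) = 7.169×10⁶ m²/s².
v = 2678 m/s.

v ≈ 2680 m/s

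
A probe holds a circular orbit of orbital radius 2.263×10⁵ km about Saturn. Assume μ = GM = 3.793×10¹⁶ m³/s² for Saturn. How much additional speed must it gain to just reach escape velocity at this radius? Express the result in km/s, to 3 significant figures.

r = 2.263×10⁵ km = 2.263×10⁸ m.
Circular speed v_c = √(μ/r) = 12950 m/s.
Escape speed v_esc = √(2μ/r) = √2 × v_c = 18310 m/s.
Δv = v_esc − v_c = 5363 m/s = 5.363 km/s.

Δv ≈ 5.36 km/s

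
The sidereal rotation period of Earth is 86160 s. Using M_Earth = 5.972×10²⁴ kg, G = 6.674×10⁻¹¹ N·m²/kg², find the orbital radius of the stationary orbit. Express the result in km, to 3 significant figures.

r_sync ≈ 42200 km

μ = GM = 6.674×10⁻¹¹ × 5.972×10²⁴ = 3.986×10¹⁴ m³/s².
A synchronous orbit has period T, so by Kepler's third law a = (μT²/4π²)^(1/3).
μT²/4π² = 3.986×10¹⁴ × (8.616×10⁴)² / 39.48 = 7.495×10²² m³.
a = 4.216×10⁷ m = 42162 km.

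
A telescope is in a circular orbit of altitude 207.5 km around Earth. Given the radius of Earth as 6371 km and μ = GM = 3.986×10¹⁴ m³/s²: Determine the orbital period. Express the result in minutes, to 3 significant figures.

r = 6371 + 207.5 = 6578.5 km = 6.5785×10⁶ m.
Kepler's third law: T = 2π√(r³/μ) = 2π√((6.578×10⁶)³ / 3.986×10¹⁴).
r³/μ = 7.142×10⁵ s², so T = 2π × 8.451×10² = 5.310×10³ s.
Converting: 5.310×10³ s ÷ 60.00 = 88.50 minutes.

T ≈ 88.5 minutes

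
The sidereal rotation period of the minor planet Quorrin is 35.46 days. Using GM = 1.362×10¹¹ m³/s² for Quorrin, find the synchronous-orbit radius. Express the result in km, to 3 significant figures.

r_sync ≈ 31900 km

T = 35.46 days = 3.064×10⁶ s.
A synchronous orbit has period T, so by Kepler's third law a = (μT²/4π²)^(1/3).
μT²/4π² = 1.362×10¹¹ × (3.064×10⁶)² / 39.48 = 3.238×10²² m³.
a = 3.187×10⁷ m = 31874 km.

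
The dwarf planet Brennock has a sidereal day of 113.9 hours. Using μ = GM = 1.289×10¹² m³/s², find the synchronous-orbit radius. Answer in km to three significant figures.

r_sync ≈ 17600 km

T = 113.9 hours = 4.100×10⁵ s.
A synchronous orbit has period T, so by Kepler's third law a = (μT²/4π²)^(1/3).
μT²/4π² = 1.289×10¹² × (4.100×10⁵)² / 39.48 = 5.490×10²¹ m³.
a = 1.764×10⁷ m = 17641 km.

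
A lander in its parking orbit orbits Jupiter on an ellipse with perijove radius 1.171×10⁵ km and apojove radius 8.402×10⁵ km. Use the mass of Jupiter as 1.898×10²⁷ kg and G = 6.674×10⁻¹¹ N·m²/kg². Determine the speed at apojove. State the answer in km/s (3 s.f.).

μ = GM = 6.674×10⁻¹¹ × 1.898×10²⁷ = 1.267×10¹⁷ m³/s².
Semi-major axis a = (r_p + r_a)/2 = 4.7865×10⁵ km = 4.786×10⁸ m.
Vis-viva: v² = μ(2/r − 1/a) = 1.267×10¹⁷ × (2.380×10⁻⁹ − 2.089×10⁻⁹) = 3.688×10⁷ m²/s².
v = 6073 m/s = 6.073 km/s.

v ≈ 6.07 km/s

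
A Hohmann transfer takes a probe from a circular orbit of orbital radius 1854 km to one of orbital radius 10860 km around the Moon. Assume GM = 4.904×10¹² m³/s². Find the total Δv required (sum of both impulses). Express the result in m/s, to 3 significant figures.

Δv_total ≈ 808 m/s

r₁ = 1854 km = 1.854×10⁶ m.
r₂ = 10860 km = 1.086×10⁷ m.
Transfer ellipse a_t = (r₁ + r₂)/2 = 6.357×10⁶ m.
At r₁: circular v_c1 = √(μ/r₁) = 1626 m/s; transfer-perilune v_p = √[μ(2/r₁ − 1/a_t)] = 2126 m/s.
Δv₁ = v_p − v_c1 = 499.4 m/s.
At r₂: circular v_c2 = √(μ/r₂) = 672.0 m/s; transfer-apolune v_a = √[μ(2/r₂ − 1/a_t)] = 362.9 m/s.
Δv₂ = v_c2 − v_a = 309.1 m/s.
Total Δv = Δv₁ + Δv₂ = 808.4 m/s.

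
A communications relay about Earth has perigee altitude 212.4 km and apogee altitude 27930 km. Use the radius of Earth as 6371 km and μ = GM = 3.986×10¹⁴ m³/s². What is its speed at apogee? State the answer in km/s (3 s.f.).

r_p = 6371 + 212.4 = 6583.4 km = 6.5834×10⁶ m.
r_a = 6371 + 27930 = 34301 km = 3.4301×10⁷ m.
Semi-major axis a = (r_p + r_a)/2 = 20442 km = 2.044×10⁷ m.
Vis-viva: v² = μ(2/r − 1/a) = 3.986×10¹⁴ × (5.831×10⁻⁸ − 4.892×10⁻⁸) = 3.742×10⁶ m²/s².
v = 1935 m/s = 1.935 km/s.

v ≈ 1.93 km/s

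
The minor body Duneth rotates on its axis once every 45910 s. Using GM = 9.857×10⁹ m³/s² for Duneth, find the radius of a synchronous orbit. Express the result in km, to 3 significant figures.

r_sync ≈ 807 km

A synchronous orbit has period T, so by Kepler's third law a = (μT²/4π²)^(1/3).
μT²/4π² = 9.857×10⁹ × (4.591×10⁴)² / 39.48 = 5.263×10¹⁷ m³.
a = 8.074×10⁵ m = 807.36 km.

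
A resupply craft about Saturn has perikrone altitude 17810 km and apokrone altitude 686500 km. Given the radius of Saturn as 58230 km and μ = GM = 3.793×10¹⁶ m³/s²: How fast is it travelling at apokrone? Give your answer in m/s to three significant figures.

v ≈ 3070 m/s

r_p = 58230 + 17810 = 76040 km = 7.6040×10⁷ m.
r_a = 58230 + 686500 = 744730 km = 7.4473×10⁸ m.
Semi-major axis a = (r_p + r_a)/2 = 4.1038×10⁵ km = 4.104×10⁸ m.
Vis-viva: v² = μ(2/r − 1/a) = 3.793×10¹⁶ × (2.686×10⁻⁹ − 2.437×10⁻⁹) = 9.437×10⁶ m²/s².
v = 3072 m/s.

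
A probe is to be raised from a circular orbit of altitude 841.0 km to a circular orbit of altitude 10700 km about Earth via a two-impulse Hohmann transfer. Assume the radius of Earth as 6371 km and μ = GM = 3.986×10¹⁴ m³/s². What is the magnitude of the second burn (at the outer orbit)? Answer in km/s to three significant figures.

r₁ = 6371 + 841.0 = 7212.0 km = 7.2120×10⁶ m.
r₂ = 6371 + 10700 = 17071 km = 1.7071×10⁷ m.
Transfer ellipse a_t = (r₁ + r₂)/2 = 1.214×10⁷ m.
At r₁: circular v_c1 = √(μ/r₁) = 7434 m/s; transfer-perigee v_p = √[μ(2/r₁ − 1/a_t)] = 8815 m/s.
At r₂: circular v_c2 = √(μ/r₂) = 4832 m/s; transfer-apogee v_a = √[μ(2/r₂ − 1/a_t)] = 3724 m/s.
Δv₂ = v_c2 − v_a = 1108 m/s.
= 1.108 km/s.

Δv ≈ 1.11 km/s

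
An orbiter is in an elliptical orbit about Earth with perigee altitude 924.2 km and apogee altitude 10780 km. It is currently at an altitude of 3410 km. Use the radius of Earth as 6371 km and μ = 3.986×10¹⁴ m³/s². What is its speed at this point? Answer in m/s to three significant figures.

r_p = 6371 + 924.2 = 7295.2 km = 7.2952×10⁶ m.
r_a = 6371 + 10780 = 17151 km = 1.7151×10⁷ m.
r = 6371 + 3410 = 9781.0 km = 9.781×10⁶ m.
Semi-major axis a = (r_p + r_a)/2 = 12223 km = 1.222×10⁷ m.
Vis-viva: v² = μ(2/r − 1/a) = 3.986×10¹⁴ × (2.045×10⁻⁷ − 8.181×10⁻⁸) = 4.889×10⁷ m²/s².
v = 6992 m/s.

v ≈ 6990 m/s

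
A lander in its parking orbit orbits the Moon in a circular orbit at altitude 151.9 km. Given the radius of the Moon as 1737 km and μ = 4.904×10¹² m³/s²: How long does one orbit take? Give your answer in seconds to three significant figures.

r = 1737 + 151.9 = 1888.9 km = 1.8889×10⁶ m.
Kepler's third law: T = 2π√(r³/μ) = 2π√((1.889×10⁶)³ / 4.904×10¹²).
r³/μ = 1.374×10⁶ s², so T = 2π × 1.172×10³ = 7.366×10³ s.

T ≈ 7370 seconds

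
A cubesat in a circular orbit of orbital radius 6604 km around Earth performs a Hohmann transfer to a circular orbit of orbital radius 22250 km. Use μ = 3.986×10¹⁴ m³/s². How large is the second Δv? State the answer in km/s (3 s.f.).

Δv ≈ 1.37 km/s

r₁ = 6604 km = 6.604×10⁶ m.
r₂ = 22250 km = 2.225×10⁷ m.
Transfer ellipse a_t = (r₁ + r₂)/2 = 1.443×10⁷ m.
At r₁: circular v_c1 = √(μ/r₁) = 7769 m/s; transfer-perigee v_p = √[μ(2/r₁ − 1/a_t)] = 9648 m/s.
At r₂: circular v_c2 = √(μ/r₂) = 4233 m/s; transfer-apogee v_a = √[μ(2/r₂ − 1/a_t)] = 2864 m/s.
Δv₂ = v_c2 − v_a = 1369 m/s.
= 1.369 km/s.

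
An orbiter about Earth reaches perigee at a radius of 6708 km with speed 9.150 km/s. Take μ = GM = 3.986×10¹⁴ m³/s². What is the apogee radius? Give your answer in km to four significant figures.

r_p = 6.708×10⁶ m.
Specific energy ε = v²/2 − μ/r = -1.756×10⁷ J/kg, so a = −μ/(2ε) = 1.135×10⁷ m.
The apsides satisfy r_p + r_a = 2a, so the apogee radius is 2a − r_p = 1.599×10⁷ m = 15991 km.

apogee radius ≈ 15990 km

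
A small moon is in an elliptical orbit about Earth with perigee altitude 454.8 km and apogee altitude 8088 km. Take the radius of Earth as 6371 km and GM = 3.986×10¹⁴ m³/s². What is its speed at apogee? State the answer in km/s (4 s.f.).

v ≈ 4.205 km/s

r_p = 6371 + 454.8 = 6825.8 km = 6.8258×10⁶ m.
r_a = 6371 + 8088 = 14459 km = 1.4459×10⁷ m.
Semi-major axis a = (r_p + r_a)/2 = 10642 km = 1.064×10⁷ m.
Vis-viva: v² = μ(2/r − 1/a) = 3.986×10¹⁴ × (1.383×10⁻⁷ − 9.396×10⁻⁸) = 1.768×10⁷ m²/s².
v = 4205 m/s = 4.205 km/s.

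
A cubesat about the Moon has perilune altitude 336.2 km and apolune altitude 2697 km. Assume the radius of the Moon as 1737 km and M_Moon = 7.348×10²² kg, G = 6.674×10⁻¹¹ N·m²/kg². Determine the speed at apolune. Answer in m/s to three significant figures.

v ≈ 839 m/s

μ = GM = 6.674×10⁻¹¹ × 7.348×10²² = 4.904×10¹² m³/s².
r_p = 1737 + 336.2 = 2073.2 km = 2.0732×10⁶ m.
r_a = 1737 + 2697 = 4434.0 km = 4.4340×10⁶ m.
Semi-major axis a = (r_p + r_a)/2 = 3253.6 km = 3.254×10⁶ m.
Vis-viva: v² = μ(2/r − 1/a) = 4.904×10¹² × (4.511×10⁻⁷ − 3.074×10⁻⁷) = 7.048×10⁵ m²/s².
v = 839.5 m/s.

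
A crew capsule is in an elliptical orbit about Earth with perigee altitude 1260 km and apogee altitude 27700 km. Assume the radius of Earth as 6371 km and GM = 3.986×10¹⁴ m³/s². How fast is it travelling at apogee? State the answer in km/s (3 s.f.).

r_p = 6371 + 1260 = 7631.0 km = 7.6310×10⁶ m.
r_a = 6371 + 27700 = 34071 km = 3.4071×10⁷ m.
Semi-major axis a = (r_p + r_a)/2 = 20851 km = 2.085×10⁷ m.
Vis-viva: v² = μ(2/r − 1/a) = 3.986×10¹⁴ × (5.870×10⁻⁸ − 4.796×10⁻⁸) = 4.282×10⁶ m²/s².
v = 2069 m/s = 2.069 km/s.

v ≈ 2.07 km/s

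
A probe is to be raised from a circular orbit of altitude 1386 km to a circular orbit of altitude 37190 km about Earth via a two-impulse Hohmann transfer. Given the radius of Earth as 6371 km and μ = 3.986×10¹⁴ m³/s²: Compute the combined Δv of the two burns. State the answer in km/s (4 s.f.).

r₁ = 6371 + 1386 = 7757.0 km = 7.7570×10⁶ m.
r₂ = 6371 + 37190 = 43561 km = 4.3561×10⁷ m.
Transfer ellipse a_t = (r₁ + r₂)/2 = 2.566×10⁷ m.
At r₁: circular v_c1 = √(μ/r₁) = 7168 m/s; transfer-perigee v_p = √[μ(2/r₁ − 1/a_t)] = 9340 m/s.
Δv₁ = v_p − v_c1 = 2172 m/s.
At r₂: circular v_c2 = √(μ/r₂) = 3025 m/s; transfer-apogee v_a = √[μ(2/r₂ − 1/a_t)] = 1663 m/s.
Δv₂ = v_c2 − v_a = 1362 m/s.
Total Δv = Δv₁ + Δv₂ = 3533 m/s = 3.533 km/s.

Δv_total ≈ 3.533 km/s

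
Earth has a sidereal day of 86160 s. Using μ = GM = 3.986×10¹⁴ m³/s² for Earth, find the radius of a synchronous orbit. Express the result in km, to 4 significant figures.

r_sync ≈ 42160 km

A synchronous orbit has period T, so by Kepler's third law a = (μT²/4π²)^(1/3).
μT²/4π² = 3.986×10¹⁴ × (8.616×10⁴)² / 39.48 = 7.495×10²² m³.
a = 4.216×10⁷ m = 42163 km.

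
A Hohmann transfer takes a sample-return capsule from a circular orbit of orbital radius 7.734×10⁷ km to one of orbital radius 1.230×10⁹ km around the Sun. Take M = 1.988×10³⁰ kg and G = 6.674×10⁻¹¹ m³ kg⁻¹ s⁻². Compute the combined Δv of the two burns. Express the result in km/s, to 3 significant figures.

Δv_total ≈ 22.2 km/s

μ = GM = 6.674×10⁻¹¹ × 1.988×10³⁰ = 1.327×10²⁰ m³/s².
r₁ = 7.734×10⁷ km = 7.734×10¹⁰ m.
r₂ = 1.230×10⁹ km = 1.230×10¹² m.
Transfer ellipse a_t = (r₁ + r₂)/2 = 6.537×10¹¹ m.
At r₁: circular v_c1 = √(μ/r₁) = 41420 m/s; transfer-perihelion v_p = √[μ(2/r₁ − 1/a_t)] = 56820 m/s.
Δv₁ = v_p − v_c1 = 15400 m/s.
At r₂: circular v_c2 = √(μ/r₂) = 10390 m/s; transfer-aphelion v_a = √[μ(2/r₂ − 1/a_t)] = 3572 m/s.
Δv₂ = v_c2 − v_a = 6814 m/s.
Total Δv = Δv₁ + Δv₂ = 22210 m/s = 22.21 km/s.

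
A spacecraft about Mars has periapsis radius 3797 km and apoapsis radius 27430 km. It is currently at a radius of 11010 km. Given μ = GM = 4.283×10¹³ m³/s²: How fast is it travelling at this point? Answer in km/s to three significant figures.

Semi-major axis a = (r_p + r_a)/2 = 15614 km = 1.561×10⁷ m.
Vis-viva: v² = μ(2/r − 1/a) = 4.283×10¹³ × (1.817×10⁻⁷ − 6.405×10⁻⁸) = 5.037×10⁶ m²/s².
v = 2244 m/s = 2.244 km/s.

v ≈ 2.24 km/s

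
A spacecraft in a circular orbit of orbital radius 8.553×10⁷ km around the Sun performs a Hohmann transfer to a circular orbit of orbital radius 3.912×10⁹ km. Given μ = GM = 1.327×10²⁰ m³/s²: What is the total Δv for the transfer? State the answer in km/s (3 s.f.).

Δv_total ≈ 20.3 km/s

r₁ = 8.553×10⁷ km = 8.553×10¹⁰ m.
r₂ = 3.912×10⁹ km = 3.912×10¹² m.
Transfer ellipse a_t = (r₁ + r₂)/2 = 1.999×10¹² m.
At r₁: circular v_c1 = √(μ/r₁) = 39390 m/s; transfer-perihelion v_p = √[μ(2/r₁ − 1/a_t)] = 55110 m/s.
Δv₁ = v_p − v_c1 = 15720 m/s.
At r₂: circular v_c2 = √(μ/r₂) = 5824 m/s; transfer-aphelion v_a = √[μ(2/r₂ − 1/a_t)] = 1205 m/s.
Δv₂ = v_c2 − v_a = 4619 m/s.
Total Δv = Δv₁ + Δv₂ = 20340 m/s = 20.34 km/s.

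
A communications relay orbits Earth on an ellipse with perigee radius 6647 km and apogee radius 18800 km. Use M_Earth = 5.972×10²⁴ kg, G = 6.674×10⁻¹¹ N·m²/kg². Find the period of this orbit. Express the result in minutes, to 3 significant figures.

μ = GM = 6.674×10⁻¹¹ × 5.972×10²⁴ = 3.986×10¹⁴ m³/s².
Semi-major axis a = (r_p + r_a)/2 = (6647.0 + 18800)/2 = 12724 km = 1.272×10⁷ m.
By Kepler's third law T = 2π√(a³/μ) = 2π × 2.273×10³ = 1.428×10⁴ s.
= 238.1 minutes.

T ≈ 238 minutes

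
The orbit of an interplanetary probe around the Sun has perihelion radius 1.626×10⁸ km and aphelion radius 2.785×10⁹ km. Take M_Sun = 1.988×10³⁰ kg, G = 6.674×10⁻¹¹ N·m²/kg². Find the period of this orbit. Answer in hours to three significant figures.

T ≈ 271000 hours

μ = GM = 6.674×10⁻¹¹ × 1.988×10³⁰ = 1.327×10²⁰ m³/s².
Semi-major axis a = (r_p + r_a)/2 = (1.6260×10⁸ + 2.7850×10⁹)/2 = 1.4738×10⁹ km = 1.474×10¹² m.
By Kepler's third law T = 2π√(a³/μ) = 2π × 1.553×10⁸ = 9.760×10⁸ s.
= 2.711×10⁵ hours.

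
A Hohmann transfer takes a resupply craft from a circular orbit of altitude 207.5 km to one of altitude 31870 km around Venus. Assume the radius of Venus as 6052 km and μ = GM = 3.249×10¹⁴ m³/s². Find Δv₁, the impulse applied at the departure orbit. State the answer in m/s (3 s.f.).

r₁ = 6052 + 207.5 = 6259.5 km = 6.2595×10⁶ m.
r₂ = 6052 + 31870 = 37922 km = 3.7922×10⁷ m.
Transfer ellipse a_t = (r₁ + r₂)/2 = 2.209×10⁷ m.
At r₁: circular v_c1 = √(μ/r₁) = 7205 m/s; transfer-periapsis v_p = √[μ(2/r₁ − 1/a_t)] = 9439 m/s.
Δv₁ = v_p − v_c1 = 2235 m/s.

Δv ≈ 2230 m/s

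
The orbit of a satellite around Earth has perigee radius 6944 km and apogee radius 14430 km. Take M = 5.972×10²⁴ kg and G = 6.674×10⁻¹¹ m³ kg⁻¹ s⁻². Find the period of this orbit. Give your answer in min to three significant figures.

T ≈ 183 min

μ = GM = 6.674×10⁻¹¹ × 5.972×10²⁴ = 3.986×10¹⁴ m³/s².
Semi-major axis a = (r_p + r_a)/2 = (6944.0 + 14430)/2 = 10687 km = 1.069×10⁷ m.
By Kepler's third law T = 2π√(a³/μ) = 2π × 1.750×10³ = 1.100×10⁴ s.
= 183.3 min.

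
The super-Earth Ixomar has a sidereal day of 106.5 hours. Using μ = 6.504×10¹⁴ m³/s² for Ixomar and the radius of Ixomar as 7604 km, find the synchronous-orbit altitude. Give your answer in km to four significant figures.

h_sync ≈ 1.267×10⁵ km

T = 106.5 hours = 3.834×10⁵ s.
A synchronous orbit has period T, so by Kepler's third law a = (μT²/4π²)^(1/3).
μT²/4π² = 6.504×10¹⁴ × (3.834×10⁵)² / 39.48 = 2.422×10²⁴ m³.
a = 1.343×10⁸ m = 1.3429×10⁵ km.
Altitude h = a − R = 1.3429×10⁵ − 7604 = 1.2669×10⁵ km.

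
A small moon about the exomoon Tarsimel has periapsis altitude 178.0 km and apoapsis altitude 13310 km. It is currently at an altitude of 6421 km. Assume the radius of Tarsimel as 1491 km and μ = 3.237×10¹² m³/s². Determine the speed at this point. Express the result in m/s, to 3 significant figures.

r_p = 1491 + 178.0 = 1669.0 km = 1.6690×10⁶ m.
r_a = 1491 + 13310 = 14801 km = 1.4801×10⁷ m.
r = 1491 + 6421 = 7912.0 km = 7.912×10⁶ m.
Semi-major axis a = (r_p + r_a)/2 = 8235.0 km = 8.235×10⁶ m.
Vis-viva: v² = μ(2/r − 1/a) = 3.237×10¹² × (2.528×10⁻⁷ − 1.214×10⁻⁷) = 4.252×10⁵ m²/s².
v = 652.1 m/s.

v ≈ 652 m/s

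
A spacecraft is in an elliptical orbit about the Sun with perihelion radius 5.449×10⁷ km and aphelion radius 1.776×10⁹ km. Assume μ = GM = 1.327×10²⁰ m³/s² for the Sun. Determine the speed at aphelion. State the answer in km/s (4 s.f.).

v ≈ 2.109 km/s

Semi-major axis a = (r_p + r_a)/2 = 9.1524×10⁸ km = 9.152×10¹¹ m.
Vis-viva: v² = μ(2/r − 1/a) = 1.327×10²⁰ × (1.126×10⁻¹² − 1.093×10⁻¹²) = 4.448×10⁶ m²/s².
v = 2109 m/s = 2.109 km/s.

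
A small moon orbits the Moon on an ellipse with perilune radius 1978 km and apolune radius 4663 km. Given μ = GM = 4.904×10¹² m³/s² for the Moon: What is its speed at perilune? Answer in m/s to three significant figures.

Semi-major axis a = (r_p + r_a)/2 = 3320.5 km = 3.320×10⁶ m.
Vis-viva: v² = μ(2/r − 1/a) = 4.904×10¹² × (1.011×10⁻⁶ − 3.012×10⁻⁷) = 3.482×10⁶ m²/s².
v = 1866 m/s.

v ≈ 1870 m/s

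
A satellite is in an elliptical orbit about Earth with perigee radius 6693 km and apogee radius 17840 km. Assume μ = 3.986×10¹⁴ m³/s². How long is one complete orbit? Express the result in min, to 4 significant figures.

T ≈ 225.3 min

Semi-major axis a = (r_p + r_a)/2 = (6693.0 + 17840)/2 = 12266 km = 1.227×10⁷ m.
By Kepler's third law T = 2π√(a³/μ) = 2π × 2.152×10³ = 1.352×10⁴ s.
= 225.3 min.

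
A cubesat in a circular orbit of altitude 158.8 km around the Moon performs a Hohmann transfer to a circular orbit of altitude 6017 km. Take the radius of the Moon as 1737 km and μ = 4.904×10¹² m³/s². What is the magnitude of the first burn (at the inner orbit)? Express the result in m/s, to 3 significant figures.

r₁ = 1737 + 158.8 = 1895.8 km = 1.8958×10⁶ m.
r₂ = 1737 + 6017 = 7754.0 km = 7.7540×10⁶ m.
Transfer ellipse a_t = (r₁ + r₂)/2 = 4.825×10⁶ m.
At r₁: circular v_c1 = √(μ/r₁) = 1608 m/s; transfer-perilune v_p = √[μ(2/r₁ − 1/a_t)] = 2039 m/s.
Δv₁ = v_p − v_c1 = 430.6 m/s.

Δv ≈ 431 m/s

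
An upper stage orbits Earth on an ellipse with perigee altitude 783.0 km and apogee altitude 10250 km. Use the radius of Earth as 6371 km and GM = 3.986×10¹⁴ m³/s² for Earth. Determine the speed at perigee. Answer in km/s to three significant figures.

r_p = 6371 + 783.0 = 7154.0 km = 7.1540×10⁶ m.
r_a = 6371 + 10250 = 16621 km = 1.6621×10⁷ m.
Semi-major axis a = (r_p + r_a)/2 = 11888 km = 1.189×10⁷ m.
Vis-viva: v² = μ(2/r − 1/a) = 3.986×10¹⁴ × (2.796×10⁻⁷ − 8.412×10⁻⁸) = 7.790×10⁷ m²/s².
v = 8826 m/s = 8.826 km/s.

v ≈ 8.83 km/s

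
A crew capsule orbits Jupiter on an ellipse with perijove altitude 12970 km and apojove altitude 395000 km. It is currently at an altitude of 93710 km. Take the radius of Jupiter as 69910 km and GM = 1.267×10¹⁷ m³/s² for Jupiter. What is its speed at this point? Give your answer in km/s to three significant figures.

r_p = 69910 + 12970 = 82880 km = 8.2880×10⁷ m.
r_a = 69910 + 395000 = 464910 km = 4.6491×10⁸ m.
r = 69910 + 93710 = 1.6362×10⁵ km = 1.636×10⁸ m.
Semi-major axis a = (r_p + r_a)/2 = 2.7390×10⁵ km = 2.739×10⁸ m.
Vis-viva: v² = μ(2/r − 1/a) = 1.267×10¹⁷ × (1.222×10⁻⁸ − 3.651×10⁻⁹) = 1.086×10⁹ m²/s².
v = 32960 m/s = 32.96 km/s.

v ≈ 33.0 km/s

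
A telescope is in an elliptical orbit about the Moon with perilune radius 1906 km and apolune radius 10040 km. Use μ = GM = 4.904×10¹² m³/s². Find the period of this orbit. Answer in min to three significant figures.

Semi-major axis a = (r_p + r_a)/2 = (1906.0 + 10040)/2 = 5973.0 km = 5.973×10⁶ m.
By Kepler's third law T = 2π√(a³/μ) = 2π × 6.592×10³ = 4.142×10⁴ s.
= 690.3 min.

T ≈ 690 min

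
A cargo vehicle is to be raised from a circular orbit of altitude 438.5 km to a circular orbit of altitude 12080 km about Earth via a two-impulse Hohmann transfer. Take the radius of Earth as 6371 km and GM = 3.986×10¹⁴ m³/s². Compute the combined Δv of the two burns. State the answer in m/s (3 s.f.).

Δv_total ≈ 2830 m/s

r₁ = 6371 + 438.5 = 6809.5 km = 6.8095×10⁶ m.
r₂ = 6371 + 12080 = 18451 km = 1.8451×10⁷ m.
Transfer ellipse a_t = (r₁ + r₂)/2 = 1.263×10⁷ m.
At r₁: circular v_c1 = √(μ/r₁) = 7651 m/s; transfer-perigee v_p = √[μ(2/r₁ − 1/a_t)] = 9247 m/s.
Δv₁ = v_p − v_c1 = 1596 m/s.
At r₂: circular v_c2 = √(μ/r₂) = 4648 m/s; transfer-apogee v_a = √[μ(2/r₂ − 1/a_t)] = 3413 m/s.
Δv₂ = v_c2 − v_a = 1235 m/s.
Total Δv = Δv₁ + Δv₂ = 2832 m/s.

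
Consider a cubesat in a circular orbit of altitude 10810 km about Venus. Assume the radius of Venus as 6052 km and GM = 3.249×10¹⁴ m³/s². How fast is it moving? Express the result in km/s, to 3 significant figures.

r = 6052 + 10810 = 16862 km = 1.6862×10⁷ m.
For a circular orbit v = √(μ/r) = √(3.249×10¹⁴ / 1.686×10⁷) = √(1.927×10⁷) = 4390 m/s.
That is 4.390 km/s.

v ≈ 4.39 km/s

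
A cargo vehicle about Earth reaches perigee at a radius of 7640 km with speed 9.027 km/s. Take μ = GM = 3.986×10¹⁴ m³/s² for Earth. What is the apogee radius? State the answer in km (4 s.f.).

r_p = 7.640×10⁶ m.
Specific energy ε = v²/2 − μ/r = -1.143×10⁷ J/kg, so a = −μ/(2ε) = 1.744×10⁷ m.
The apsides satisfy r_p + r_a = 2a, so the apogee radius is 2a − r_p = 2.723×10⁷ m = 27235 km.

apogee radius ≈ 27230 km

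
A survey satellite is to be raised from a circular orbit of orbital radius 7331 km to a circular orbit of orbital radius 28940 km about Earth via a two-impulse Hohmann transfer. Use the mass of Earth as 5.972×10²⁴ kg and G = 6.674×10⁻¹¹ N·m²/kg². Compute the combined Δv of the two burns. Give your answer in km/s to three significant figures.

μ = GM = 6.674×10⁻¹¹ × 5.972×10²⁴ = 3.986×10¹⁴ m³/s².
r₁ = 7331 km = 7.331×10⁶ m.
r₂ = 28940 km = 2.894×10⁷ m.
Transfer ellipse a_t = (r₁ + r₂)/2 = 1.814×10⁷ m.
At r₁: circular v_c1 = √(μ/r₁) = 7373 m/s; transfer-perigee v_p = √[μ(2/r₁ − 1/a_t)] = 9314 m/s.
Δv₁ = v_p − v_c1 = 1941 m/s.
At r₂: circular v_c2 = √(μ/r₂) = 3711 m/s; transfer-apogee v_a = √[μ(2/r₂ − 1/a_t)] = 2360 m/s.
Δv₂ = v_c2 − v_a = 1352 m/s.
Total Δv = Δv₁ + Δv₂ = 3293 m/s = 3.293 km/s.

Δv_total ≈ 3.29 km/s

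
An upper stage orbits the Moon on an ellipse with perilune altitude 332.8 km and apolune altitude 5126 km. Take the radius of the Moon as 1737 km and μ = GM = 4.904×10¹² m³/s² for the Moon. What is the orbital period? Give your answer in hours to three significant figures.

r_p = 1737 + 332.8 = 2069.8 km = 2.0698×10⁶ m.
r_a = 1737 + 5126 = 6863.0 km = 6.8630×10⁶ m.
Semi-major axis a = (r_p + r_a)/2 = (2069.8 + 6863.0)/2 = 4466.4 km = 4.466×10⁶ m.
By Kepler's third law T = 2π√(a³/μ) = 2π × 4.262×10³ = 2.678×10⁴ s.
= 7.439 hours.

T ≈ 7.44 hours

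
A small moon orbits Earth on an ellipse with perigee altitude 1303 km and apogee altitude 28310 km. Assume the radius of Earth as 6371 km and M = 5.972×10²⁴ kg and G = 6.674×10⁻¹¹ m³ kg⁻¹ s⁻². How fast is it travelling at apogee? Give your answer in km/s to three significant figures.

v ≈ 2.04 km/s

μ = GM = 6.674×10⁻¹¹ × 5.972×10²⁴ = 3.986×10¹⁴ m³/s².
r_p = 6371 + 1303 = 7674.0 km = 7.6740×10⁶ m.
r_a = 6371 + 28310 = 34681 km = 3.4681×10⁷ m.
Semi-major axis a = (r_p + r_a)/2 = 21178 km = 2.118×10⁷ m.
Vis-viva: v² = μ(2/r − 1/a) = 3.986×10¹⁴ × (5.767×10⁻⁸ − 4.722×10⁻⁸) = 4.164×10⁶ m²/s².
v = 2041 m/s = 2.041 km/s.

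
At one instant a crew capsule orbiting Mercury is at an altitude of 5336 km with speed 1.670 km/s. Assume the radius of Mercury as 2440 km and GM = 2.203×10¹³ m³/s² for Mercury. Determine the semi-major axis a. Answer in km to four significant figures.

a ≈ 7657 km

r = 2440 + 5336 = 7776.0 km = 7.776×10⁶ m.
Vis-viva rearranged: 1/a = 2/r − v²/μ = 2.572×10⁻⁷ − 1.266×10⁻⁷ = 1.306×10⁻⁷ m⁻¹.
a = 7.657×10⁶ m = 7656.6 km.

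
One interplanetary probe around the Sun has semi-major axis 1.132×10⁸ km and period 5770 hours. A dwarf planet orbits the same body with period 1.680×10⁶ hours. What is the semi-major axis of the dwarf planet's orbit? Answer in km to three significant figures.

Kepler's third law: a³ ∝ T², so a₂ = a₁ (T₂/T₁)^(2/3).
T₂/T₁ = 291.2, (T₂/T₁)^(2/3) = 43.93.
a₂ = 1.132×10⁸ × 43.93 = 4.973×10⁹ km.

a₂ ≈ 4.97×10⁹ km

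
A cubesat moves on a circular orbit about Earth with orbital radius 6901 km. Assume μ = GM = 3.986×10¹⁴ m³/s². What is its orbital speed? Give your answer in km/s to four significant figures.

r = 6901 km = 6.901×10⁶ m.
For a circular orbit v = √(μ/r) = √(3.986×10¹⁴ / 6.901×10⁶) = √(5.776×10⁷) = 7600 m/s.
That is 7.600 km/s.

v ≈ 7.600 km/s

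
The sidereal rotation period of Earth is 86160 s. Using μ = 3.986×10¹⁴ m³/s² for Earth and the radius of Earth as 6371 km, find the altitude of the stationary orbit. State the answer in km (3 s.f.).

h_sync ≈ 35800 km

A synchronous orbit has period T, so by Kepler's third law a = (μT²/4π²)^(1/3).
μT²/4π² = 3.986×10¹⁴ × (8.616×10⁴)² / 39.48 = 7.495×10²² m³.
a = 4.216×10⁷ m = 42163 km.
Altitude h = a − R = 42163 − 6371 = 35792 km.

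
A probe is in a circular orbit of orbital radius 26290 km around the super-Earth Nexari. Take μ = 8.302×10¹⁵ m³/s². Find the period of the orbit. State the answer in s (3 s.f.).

T ≈ 9300 s

r = 26290 km = 2.629×10⁷ m.
Kepler's third law: T = 2π√(r³/μ) = 2π√((2.629×10⁷)³ / 8.302×10¹⁵).
r³/μ = 2.189×10⁶ s², so T = 2π × 1.479×10³ = 9.296×10³ s.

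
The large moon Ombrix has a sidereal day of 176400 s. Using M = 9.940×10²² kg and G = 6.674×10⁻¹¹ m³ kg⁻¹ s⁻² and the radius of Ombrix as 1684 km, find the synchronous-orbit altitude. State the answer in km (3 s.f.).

h_sync ≈ 15700 km

μ = GM = 6.674×10⁻¹¹ × 9.940×10²² = 6.634×10¹² m³/s².
A synchronous orbit has period T, so by Kepler's third law a = (μT²/4π²)^(1/3).
μT²/4π² = 6.634×10¹² × (1.764×10⁵)² / 39.48 = 5.229×10²¹ m³.
a = 1.736×10⁷ m = 17357 km.
Altitude h = a − R = 17357 − 1684 = 15673 km.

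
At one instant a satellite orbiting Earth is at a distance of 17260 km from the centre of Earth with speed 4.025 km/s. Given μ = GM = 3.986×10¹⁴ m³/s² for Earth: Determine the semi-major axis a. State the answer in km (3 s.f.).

r = 1.726×10⁷ m.
Vis-viva rearranged: 1/a = 2/r − v²/μ = 1.159×10⁻⁷ − 4.064×10⁻⁸ = 7.523×10⁻⁸ m⁻¹.
a = 1.329×10⁷ m = 13292 km.

a ≈ 13300 km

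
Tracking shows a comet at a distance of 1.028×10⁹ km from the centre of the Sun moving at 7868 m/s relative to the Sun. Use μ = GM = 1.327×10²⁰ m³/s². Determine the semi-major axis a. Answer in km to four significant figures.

r = 1.028×10¹² m.
Specific orbital energy ε = v²/2 − μ/r = (7868)²/2 − 1.327×10²⁰/1.028×10¹² = -9.813×10⁷ J/kg.
Since ε = −μ/(2a), a = −μ/(2ε) = 6.761×10¹¹ m = 6.7612×10⁸ km.

a ≈ 6.761×10⁸ km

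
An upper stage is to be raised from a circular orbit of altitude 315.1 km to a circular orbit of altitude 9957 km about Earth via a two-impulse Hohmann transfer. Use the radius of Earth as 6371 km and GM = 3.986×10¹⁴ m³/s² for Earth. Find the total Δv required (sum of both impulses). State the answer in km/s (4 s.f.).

Δv_total ≈ 2.651 km/s

r₁ = 6371 + 315.1 = 6686.1 km = 6.6861×10⁶ m.
r₂ = 6371 + 9957 = 16328 km = 1.6328×10⁷ m.
Transfer ellipse a_t = (r₁ + r₂)/2 = 1.151×10⁷ m.
At r₁: circular v_c1 = √(μ/r₁) = 7721 m/s; transfer-perigee v_p = √[μ(2/r₁ − 1/a_t)] = 9197 m/s.
Δv₁ = v_p − v_c1 = 1476 m/s.
At r₂: circular v_c2 = √(μ/r₂) = 4941 m/s; transfer-apogee v_a = √[μ(2/r₂ − 1/a_t)] = 3766 m/s.
Δv₂ = v_c2 − v_a = 1175 m/s.
Total Δv = Δv₁ + Δv₂ = 2651 m/s = 2.651 km/s.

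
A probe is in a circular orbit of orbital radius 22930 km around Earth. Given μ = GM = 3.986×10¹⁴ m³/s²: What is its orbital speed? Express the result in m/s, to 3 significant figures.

v ≈ 4170 m/s

r = 22930 km = 2.293×10⁷ m.
For a circular orbit v = √(μ/r) = √(3.986×10¹⁴ / 2.293×10⁷) = √(1.738×10⁷) = 4169 m/s.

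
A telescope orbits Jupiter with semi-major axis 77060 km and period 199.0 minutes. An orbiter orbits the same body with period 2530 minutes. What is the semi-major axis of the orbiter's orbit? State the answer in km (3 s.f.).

Kepler's third law: a³ ∝ T², so a₂ = a₁ (T₂/T₁)^(2/3).
T₂/T₁ = 12.71, (T₂/T₁)^(2/3) = 5.447.
a₂ = 77060 × 5.447 = 4.198×10⁵ km.

a₂ ≈ 4.20×10⁵ km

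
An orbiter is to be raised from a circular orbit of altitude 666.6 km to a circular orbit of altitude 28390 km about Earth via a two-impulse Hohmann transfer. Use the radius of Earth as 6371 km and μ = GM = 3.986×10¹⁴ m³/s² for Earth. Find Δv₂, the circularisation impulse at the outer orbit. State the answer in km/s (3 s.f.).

Δv ≈ 1.42 km/s

r₁ = 6371 + 666.6 = 7037.6 km = 7.0376×10⁶ m.
r₂ = 6371 + 28390 = 34761 km = 3.4761×10⁷ m.
Transfer ellipse a_t = (r₁ + r₂)/2 = 2.090×10⁷ m.
At r₁: circular v_c1 = √(μ/r₁) = 7526 m/s; transfer-perigee v_p = √[μ(2/r₁ − 1/a_t)] = 9706 m/s.
At r₂: circular v_c2 = √(μ/r₂) = 3386 m/s; transfer-apogee v_a = √[μ(2/r₂ − 1/a_t)] = 1965 m/s.
Δv₂ = v_c2 − v_a = 1421 m/s.
= 1.421 km/s.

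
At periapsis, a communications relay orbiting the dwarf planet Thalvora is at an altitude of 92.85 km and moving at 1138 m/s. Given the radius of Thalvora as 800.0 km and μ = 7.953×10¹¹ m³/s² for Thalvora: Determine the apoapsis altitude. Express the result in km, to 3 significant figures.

r_p = 800.0 + 92.85 = 892.85 km = 8.928×10⁵ m.
Specific energy ε = v²/2 − μ/r = -2.432×10⁵ J/kg, so a = −μ/(2ε) = 1.635×10⁶ m.
The apsides satisfy r_p + r_a = 2a, so the apoapsis radius is 2a − r_p = 2.377×10⁶ m = 2377.0 km.
Apoapsis altitude = 2377.0 − 800.0 = 1577.0 km.

apoapsis altitude ≈ 1580 km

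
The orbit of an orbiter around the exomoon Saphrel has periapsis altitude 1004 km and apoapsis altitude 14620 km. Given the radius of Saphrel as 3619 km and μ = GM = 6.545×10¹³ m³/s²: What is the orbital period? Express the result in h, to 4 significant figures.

r_p = 3619 + 1004 = 4623.0 km = 4.6230×10⁶ m.
r_a = 3619 + 14620 = 18239 km = 1.8239×10⁷ m.
Semi-major axis a = (r_p + r_a)/2 = (4623.0 + 18239)/2 = 11431 km = 1.143×10⁷ m.
By Kepler's third law T = 2π√(a³/μ) = 2π × 4.777×10³ = 3.002×10⁴ s.
= 8.338 h.

T ≈ 8.338 h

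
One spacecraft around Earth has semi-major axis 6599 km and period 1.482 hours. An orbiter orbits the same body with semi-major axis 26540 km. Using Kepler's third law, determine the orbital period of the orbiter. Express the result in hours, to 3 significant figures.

T₂ ≈ 12.0 hours

Kepler's third law: T² ∝ a³, so T₂ = T₁ (a₂/a₁)^(3/2).
a₂/a₁ = 4.022, (a₂/a₁)^(3/2) = 8.066.
T₂ = 1.482 × 8.066 = 11.95 hours.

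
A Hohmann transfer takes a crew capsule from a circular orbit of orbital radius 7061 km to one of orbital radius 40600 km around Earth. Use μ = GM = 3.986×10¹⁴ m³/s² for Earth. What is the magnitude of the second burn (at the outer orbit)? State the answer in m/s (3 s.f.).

Δv ≈ 1430 m/s

r₁ = 7061 km = 7.061×10⁶ m.
r₂ = 40600 km = 4.060×10⁷ m.
Transfer ellipse a_t = (r₁ + r₂)/2 = 2.383×10⁷ m.
At r₁: circular v_c1 = √(μ/r₁) = 7513 m/s; transfer-perigee v_p = √[μ(2/r₁ − 1/a_t)] = 9807 m/s.
At r₂: circular v_c2 = √(μ/r₂) = 3133 m/s; transfer-apogee v_a = √[μ(2/r₂ − 1/a_t)] = 1706 m/s.
Δv₂ = v_c2 − v_a = 1428 m/s.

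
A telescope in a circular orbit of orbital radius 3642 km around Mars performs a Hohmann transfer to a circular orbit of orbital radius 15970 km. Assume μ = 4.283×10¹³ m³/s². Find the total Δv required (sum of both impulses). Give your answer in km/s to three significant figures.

r₁ = 3642 km = 3.642×10⁶ m.
r₂ = 15970 km = 1.597×10⁷ m.
Transfer ellipse a_t = (r₁ + r₂)/2 = 9.806×10⁶ m.
At r₁: circular v_c1 = √(μ/r₁) = 3429 m/s; transfer-periapsis v_p = √[μ(2/r₁ − 1/a_t)] = 4376 m/s.
Δv₁ = v_p − v_c1 = 947.0 m/s.
At r₂: circular v_c2 = √(μ/r₂) = 1638 m/s; transfer-apoapsis v_a = √[μ(2/r₂ − 1/a_t)] = 998.0 m/s.
Δv₂ = v_c2 − v_a = 639.6 m/s.
Total Δv = Δv₁ + Δv₂ = 1587 m/s = 1.587 km/s.

Δv_total ≈ 1.59 km/s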